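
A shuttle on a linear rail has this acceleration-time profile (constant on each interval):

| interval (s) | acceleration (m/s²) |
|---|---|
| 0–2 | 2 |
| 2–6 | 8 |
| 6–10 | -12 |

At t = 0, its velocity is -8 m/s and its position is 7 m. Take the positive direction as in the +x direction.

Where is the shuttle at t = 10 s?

On each constant-a segment, Δv = aΔt and Δx = v₀Δt + ½aΔt²; chain segment to segment.
0–2 s: v starts -8 m/s; Δx = -8·2 + ½·2·2² = -12 m; v ends -4 m/s.
2–6 s: v starts -4 m/s; Δx = -4·4 + ½·8·4² = 48 m; v ends 28 m/s.
6–10 s: v starts 28 m/s; Δx = 28·4 + ½·-12·4² = 16 m; v ends -20 m/s.
x(10) = 7 + Σ Δx = 59 m.

59 m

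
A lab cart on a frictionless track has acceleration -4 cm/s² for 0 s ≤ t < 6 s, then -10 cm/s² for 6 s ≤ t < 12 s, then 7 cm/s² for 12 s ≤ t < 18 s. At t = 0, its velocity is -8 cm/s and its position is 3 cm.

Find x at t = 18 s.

-915 cm

On each constant-a segment, Δv = aΔt and Δx = v₀Δt + ½aΔt²; chain segment to segment.
0–6 s: v starts -8 cm/s; Δx = -8·6 + ½·-4·6² = -120 cm; v ends -32 cm/s.
6–12 s: v starts -32 cm/s; Δx = -32·6 + ½·-10·6² = -372 cm; v ends -92 cm/s.
12–18 s: v starts -92 cm/s; Δx = -92·6 + ½·7·6² = -426 cm; v ends -50 cm/s.
x(18) = 3 + Σ Δx = -915 cm.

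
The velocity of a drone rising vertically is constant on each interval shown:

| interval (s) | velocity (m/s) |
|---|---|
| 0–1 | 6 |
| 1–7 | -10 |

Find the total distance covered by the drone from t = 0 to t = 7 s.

Distance (not displacement) is the total path length: add the absolute areas under v-t.
0–1 s: |6| × 1 = 6 m
1–7 s: |-10| × 6 = 60 m
Total distance = 66 m

66 m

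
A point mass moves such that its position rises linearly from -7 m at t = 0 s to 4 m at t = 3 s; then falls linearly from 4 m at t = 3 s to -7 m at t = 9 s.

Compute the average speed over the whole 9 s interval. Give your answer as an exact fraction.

Average speed = (total path length)/(elapsed time); on a piecewise-linear x-t graph the path length is Σ|Δx|.
0–3 s: |Δx| = |4 − -7| = 11 m
3–9 s: |Δx| = |-7 − 4| = 11 m
Total path = 22 m; average speed = 22/9 = 22/9 m/s.

22/9 m/s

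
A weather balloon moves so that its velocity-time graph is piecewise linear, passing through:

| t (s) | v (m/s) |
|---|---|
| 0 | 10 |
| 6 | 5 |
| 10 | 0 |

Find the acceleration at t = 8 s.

-1.25 m/s²

Acceleration is the slope of the v-t graph on 6–10 s: (0 − 5)/(10 − 6) = -1.25 m/s².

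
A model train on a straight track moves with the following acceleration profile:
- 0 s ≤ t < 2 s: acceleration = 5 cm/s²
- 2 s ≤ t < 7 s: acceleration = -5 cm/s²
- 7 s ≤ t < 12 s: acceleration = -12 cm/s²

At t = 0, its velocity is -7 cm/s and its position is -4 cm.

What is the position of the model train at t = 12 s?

-315.5 cm

On each constant-a segment, Δv = aΔt and Δx = v₀Δt + ½aΔt²; chain segment to segment.
0–2 s: v starts -7 cm/s; Δx = -7·2 + ½·5·2² = -4 cm; v ends 3 cm/s.
2–7 s: v starts 3 cm/s; Δx = 3·5 + ½·-5·5² = -47.5 cm; v ends -22 cm/s.
7–12 s: v starts -22 cm/s; Δx = -22·5 + ½·-12·5² = -260 cm; v ends -82 cm/s.
x(12) = -4 + Σ Δx = -315.5 cm.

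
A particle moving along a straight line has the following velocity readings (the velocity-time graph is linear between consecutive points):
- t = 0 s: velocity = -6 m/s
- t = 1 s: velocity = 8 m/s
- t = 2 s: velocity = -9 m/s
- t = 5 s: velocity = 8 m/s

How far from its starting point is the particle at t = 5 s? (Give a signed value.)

-1 m

Displacement is the signed area under the v-t curve.
0–1 s: ½(-6 + 8)(1) = 1 m
1–2 s: ½(8 + -9)(1) = -0.5 m
2–5 s: ½(-9 + 8)(3) = -1.5 m
Net displacement = -1 m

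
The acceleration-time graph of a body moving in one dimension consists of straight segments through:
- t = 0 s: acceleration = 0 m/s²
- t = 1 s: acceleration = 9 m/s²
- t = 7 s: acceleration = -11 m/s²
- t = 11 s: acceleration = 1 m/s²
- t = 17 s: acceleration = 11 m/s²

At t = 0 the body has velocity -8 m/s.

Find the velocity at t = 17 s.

6.5 m/s

Δv equals the area under the a-t graph; then v = v₀ + Δv.
0–1 s: ½(0 + 9)(1) = 4.5 m/s
1–7 s: ½(9 + -11)(6) = -6 m/s
7–11 s: ½(-11 + 1)(4) = -20 m/s
11–17 s: ½(1 + 11)(6) = 36 m/s
Δv = 14.5 m/s, so v(17) = -8 + (14.5) = 6.5 m/s.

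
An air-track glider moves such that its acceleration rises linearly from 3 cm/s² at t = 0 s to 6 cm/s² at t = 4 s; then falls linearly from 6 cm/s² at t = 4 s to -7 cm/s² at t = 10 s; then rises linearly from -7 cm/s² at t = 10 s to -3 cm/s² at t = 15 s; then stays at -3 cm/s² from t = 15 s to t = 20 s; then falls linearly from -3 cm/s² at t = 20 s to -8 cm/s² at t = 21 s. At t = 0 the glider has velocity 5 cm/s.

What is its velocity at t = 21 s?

-25.5 cm/s

Δv equals the area under the a-t graph; then v = v₀ + Δv.
0–4 s: ½(3 + 6)(4) = 18 cm/s
4–10 s: ½(6 + -7)(6) = -3 cm/s
10–15 s: ½(-7 + -3)(5) = -25 cm/s
15–20 s: -3 × 5 = -15 cm/s
20–21 s: ½(-3 + -8)(1) = -5.5 cm/s
Δv = -30.5 cm/s, so v(21) = 5 + (-30.5) = -25.5 cm/s.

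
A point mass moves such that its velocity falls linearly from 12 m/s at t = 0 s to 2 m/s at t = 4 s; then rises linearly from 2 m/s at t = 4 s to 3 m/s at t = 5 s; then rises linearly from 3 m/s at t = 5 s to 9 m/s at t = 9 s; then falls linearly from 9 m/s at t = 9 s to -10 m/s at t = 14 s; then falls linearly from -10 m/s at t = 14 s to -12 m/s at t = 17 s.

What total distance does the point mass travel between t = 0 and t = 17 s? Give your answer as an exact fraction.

Total distance travelled is ∫|v| dt — sum the magnitudes of each area piece.
0–4 s: |½(12 + 2)(4)| = 28 m
4–5 s: |½(2 + 3)(1)| = 2.5 m
5–9 s: |½(3 + 9)(4)| = 24 m
9–14 s: v = 0 at t = 216/19 s; triangle areas 405/38 + 250/19 = 905/38 m
14–17 s: |½(-10 + -12)(3)| = 33 m
Total distance = 2115/19 m

2115/19 m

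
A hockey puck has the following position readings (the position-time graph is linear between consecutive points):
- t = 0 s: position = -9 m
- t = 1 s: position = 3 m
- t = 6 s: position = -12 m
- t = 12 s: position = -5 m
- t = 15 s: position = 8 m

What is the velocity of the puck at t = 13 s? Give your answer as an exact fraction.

Velocity is the slope of the x-t graph on 12–15 s: (8 − -5)/(15 − 12) = 13/3 m/s.

13/3 m/s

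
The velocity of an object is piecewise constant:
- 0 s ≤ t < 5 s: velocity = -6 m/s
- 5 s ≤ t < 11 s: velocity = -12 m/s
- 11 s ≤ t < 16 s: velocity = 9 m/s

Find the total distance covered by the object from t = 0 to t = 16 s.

Total distance travelled is ∫|v| dt — sum the magnitudes of each area piece.
0–5 s: |-6| × 5 = 30 m
5–11 s: |-12| × 6 = 72 m
11–16 s: |9| × 5 = 45 m
Total distance = 147 m

147 m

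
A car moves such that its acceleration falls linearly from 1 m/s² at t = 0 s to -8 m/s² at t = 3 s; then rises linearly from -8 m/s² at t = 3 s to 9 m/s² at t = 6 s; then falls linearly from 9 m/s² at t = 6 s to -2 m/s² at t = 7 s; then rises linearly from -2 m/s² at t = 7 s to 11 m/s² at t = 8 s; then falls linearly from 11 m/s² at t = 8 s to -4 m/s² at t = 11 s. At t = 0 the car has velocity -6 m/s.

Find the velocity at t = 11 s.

Δv equals the area under the a-t graph; then v = v₀ + Δv.
0–3 s: ½(1 + -8)(3) = -10.5 m/s
3–6 s: ½(-8 + 9)(3) = 1.5 m/s
6–7 s: ½(9 + -2)(1) = 3.5 m/s
7–8 s: ½(-2 + 11)(1) = 4.5 m/s
8–11 s: ½(11 + -4)(3) = 10.5 m/s
Δv = 9.5 m/s, so v(11) = -6 + (9.5) = 3.5 m/s.

3.5 m/s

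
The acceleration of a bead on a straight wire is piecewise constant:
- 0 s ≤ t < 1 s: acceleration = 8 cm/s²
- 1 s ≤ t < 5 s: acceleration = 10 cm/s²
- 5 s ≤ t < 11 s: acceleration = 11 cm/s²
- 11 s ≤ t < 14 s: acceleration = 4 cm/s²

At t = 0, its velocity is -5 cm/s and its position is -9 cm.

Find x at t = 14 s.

883 cm

On each constant-a segment, Δv = aΔt and Δx = v₀Δt + ½aΔt²; chain segment to segment.
0–1 s: v starts -5 cm/s; Δx = -5·1 + ½·8·1² = -1 cm; v ends 3 cm/s.
1–5 s: v starts 3 cm/s; Δx = 3·4 + ½·10·4² = 92 cm; v ends 43 cm/s.
5–11 s: v starts 43 cm/s; Δx = 43·6 + ½·11·6² = 456 cm; v ends 109 cm/s.
11–14 s: v starts 109 cm/s; Δx = 109·3 + ½·4·3² = 345 cm; v ends 121 cm/s.
x(14) = -9 + Σ Δx = 883 cm.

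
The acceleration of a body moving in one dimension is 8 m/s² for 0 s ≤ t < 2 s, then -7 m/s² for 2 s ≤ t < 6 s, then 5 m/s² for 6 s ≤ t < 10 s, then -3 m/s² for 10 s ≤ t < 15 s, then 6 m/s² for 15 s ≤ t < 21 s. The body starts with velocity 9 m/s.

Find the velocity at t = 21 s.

38 m/s

Δv equals the area under the a-t graph; then v = v₀ + Δv.
0–2 s: 8 × 2 = 16 m/s
2–6 s: -7 × 4 = -28 m/s
6–10 s: 5 × 4 = 20 m/s
10–15 s: -3 × 5 = -15 m/s
15–21 s: 6 × 6 = 36 m/s
Δv = 29 m/s, so v(21) = 9 + (29) = 38 m/s.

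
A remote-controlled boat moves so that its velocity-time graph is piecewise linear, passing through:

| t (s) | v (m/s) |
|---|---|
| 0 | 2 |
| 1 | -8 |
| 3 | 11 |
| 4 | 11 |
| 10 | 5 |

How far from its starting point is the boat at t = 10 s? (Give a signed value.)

Net displacement equals the area under the velocity-time graph (areas below the axis count negative).
0–1 s: ½(2 + -8)(1) = -3 m
1–3 s: ½(-8 + 11)(2) = 3 m
3–4 s: 11 × 1 = 11 m
4–10 s: ½(11 + 5)(6) = 48 m
Net displacement = 59 m

59 m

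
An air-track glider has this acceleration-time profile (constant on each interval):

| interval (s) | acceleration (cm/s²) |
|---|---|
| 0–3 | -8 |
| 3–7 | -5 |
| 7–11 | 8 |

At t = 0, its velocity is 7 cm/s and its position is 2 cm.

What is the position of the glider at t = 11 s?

-205 cm

On each constant-a segment, Δv = aΔt and Δx = v₀Δt + ½aΔt²; chain segment to segment.
0–3 s: v starts 7 cm/s; Δx = 7·3 + ½·-8·3² = -15 cm; v ends -17 cm/s.
3–7 s: v starts -17 cm/s; Δx = -17·4 + ½·-5·4² = -108 cm; v ends -37 cm/s.
7–11 s: v starts -37 cm/s; Δx = -37·4 + ½·8·4² = -84 cm; v ends -5 cm/s.
x(11) = 2 + Σ Δx = -205 cm.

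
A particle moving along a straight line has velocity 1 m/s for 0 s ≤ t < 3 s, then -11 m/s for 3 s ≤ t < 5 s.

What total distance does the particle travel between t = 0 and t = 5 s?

Total distance travelled is ∫|v| dt — sum the magnitudes of each area piece.
0–3 s: |1| × 3 = 3 m
3–5 s: |-11| × 2 = 22 m
Total distance = 25 m

25 m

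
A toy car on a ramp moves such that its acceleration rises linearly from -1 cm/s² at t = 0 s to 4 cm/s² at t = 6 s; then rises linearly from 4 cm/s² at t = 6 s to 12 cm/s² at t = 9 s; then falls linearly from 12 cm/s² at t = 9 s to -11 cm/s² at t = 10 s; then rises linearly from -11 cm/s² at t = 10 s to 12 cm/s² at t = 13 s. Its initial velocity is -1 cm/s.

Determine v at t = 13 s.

Δv equals the area under the a-t graph; then v = v₀ + Δv.
0–6 s: ½(-1 + 4)(6) = 9 cm/s
6–9 s: ½(4 + 12)(3) = 24 cm/s
9–10 s: ½(12 + -11)(1) = 0.5 cm/s
10–13 s: ½(-11 + 12)(3) = 1.5 cm/s
Δv = 35 cm/s, so v(13) = -1 + (35) = 34 cm/s.

34 cm/s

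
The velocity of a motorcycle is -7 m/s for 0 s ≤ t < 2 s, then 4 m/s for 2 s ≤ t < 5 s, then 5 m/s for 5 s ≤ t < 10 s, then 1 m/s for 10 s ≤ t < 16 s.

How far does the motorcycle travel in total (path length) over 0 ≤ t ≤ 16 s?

Distance (not displacement) is the total path length: add the absolute areas under v-t.
0–2 s: |-7| × 2 = 14 m
2–5 s: |4| × 3 = 12 m
5–10 s: |5| × 5 = 25 m
10–16 s: |1| × 6 = 6 m
Total distance = 57 m

57 m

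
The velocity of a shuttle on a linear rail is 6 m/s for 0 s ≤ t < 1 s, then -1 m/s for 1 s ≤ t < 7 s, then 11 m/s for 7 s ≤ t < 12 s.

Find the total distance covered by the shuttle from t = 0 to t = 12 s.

Total distance travelled is ∫|v| dt — sum the magnitudes of each area piece.
0–1 s: |6| × 1 = 6 m
1–7 s: |-1| × 6 = 6 m
7–12 s: |11| × 5 = 55 m
Total distance = 67 m

67 m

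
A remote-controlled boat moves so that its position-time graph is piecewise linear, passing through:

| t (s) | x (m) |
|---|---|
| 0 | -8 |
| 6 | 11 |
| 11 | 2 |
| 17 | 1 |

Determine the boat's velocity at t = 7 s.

Velocity is the slope of the x-t graph on 6–11 s: (2 − 11)/(11 − 6) = -1.8 m/s.

-1.8 m/s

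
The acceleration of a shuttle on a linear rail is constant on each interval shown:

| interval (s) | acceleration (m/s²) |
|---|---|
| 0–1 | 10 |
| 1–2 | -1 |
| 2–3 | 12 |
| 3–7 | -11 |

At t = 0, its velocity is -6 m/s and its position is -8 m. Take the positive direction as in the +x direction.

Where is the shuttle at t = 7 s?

On each constant-a segment, Δv = aΔt and Δx = v₀Δt + ½aΔt²; chain segment to segment.
0–1 s: v starts -6 m/s; Δx = -6·1 + ½·10·1² = -1 m; v ends 4 m/s.
1–2 s: v starts 4 m/s; Δx = 4·1 + ½·-1·1² = 3.5 m; v ends 3 m/s.
2–3 s: v starts 3 m/s; Δx = 3·1 + ½·12·1² = 9 m; v ends 15 m/s.
3–7 s: v starts 15 m/s; Δx = 15·4 + ½·-11·4² = -28 m; v ends -29 m/s.
x(7) = -8 + Σ Δx = -24.5 m.

-24.5 m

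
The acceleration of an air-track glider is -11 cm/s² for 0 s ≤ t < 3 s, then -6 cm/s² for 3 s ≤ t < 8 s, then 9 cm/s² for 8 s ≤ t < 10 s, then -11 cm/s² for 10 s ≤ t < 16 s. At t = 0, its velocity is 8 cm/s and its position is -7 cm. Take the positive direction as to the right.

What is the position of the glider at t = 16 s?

On each constant-a segment, Δv = aΔt and Δx = v₀Δt + ½aΔt²; chain segment to segment.
0–3 s: v starts 8 cm/s; Δx = 8·3 + ½·-11·3² = -25.5 cm; v ends -25 cm/s.
3–8 s: v starts -25 cm/s; Δx = -25·5 + ½·-6·5² = -200 cm; v ends -55 cm/s.
8–10 s: v starts -55 cm/s; Δx = -55·2 + ½·9·2² = -92 cm; v ends -37 cm/s.
10–16 s: v starts -37 cm/s; Δx = -37·6 + ½·-11·6² = -420 cm; v ends -103 cm/s.
x(16) = -7 + Σ Δx = -744.5 cm.

-744.5 cm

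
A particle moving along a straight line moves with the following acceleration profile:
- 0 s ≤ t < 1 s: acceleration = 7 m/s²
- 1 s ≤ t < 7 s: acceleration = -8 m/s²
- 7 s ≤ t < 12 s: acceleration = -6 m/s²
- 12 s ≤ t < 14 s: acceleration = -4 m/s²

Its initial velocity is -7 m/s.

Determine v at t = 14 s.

-86 m/s

Δv equals the area under the a-t graph; then v = v₀ + Δv.
0–1 s: 7 × 1 = 7 m/s
1–7 s: -8 × 6 = -48 m/s
7–12 s: -6 × 5 = -30 m/s
12–14 s: -4 × 2 = -8 m/s
Δv = -79 m/s, so v(14) = -7 + (-79) = -86 m/s.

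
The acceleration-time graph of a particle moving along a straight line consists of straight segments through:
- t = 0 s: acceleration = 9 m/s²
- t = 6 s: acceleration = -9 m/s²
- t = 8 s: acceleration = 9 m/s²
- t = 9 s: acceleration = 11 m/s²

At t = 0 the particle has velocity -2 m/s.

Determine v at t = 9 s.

Δv equals the area under the a-t graph; then v = v₀ + Δv.
0–6 s: ½(9 + -9)(6) = 0 m/s
6–8 s: ½(-9 + 9)(2) = 0 m/s
8–9 s: ½(9 + 11)(1) = 10 m/s
Δv = 10 m/s, so v(9) = -2 + (10) = 8 m/s.

8 m/s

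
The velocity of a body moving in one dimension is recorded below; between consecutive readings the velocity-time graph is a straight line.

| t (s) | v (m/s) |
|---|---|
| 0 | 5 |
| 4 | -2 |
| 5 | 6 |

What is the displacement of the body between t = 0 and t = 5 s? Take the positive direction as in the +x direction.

8 m

Displacement is the signed area under the v-t curve.
0–4 s: ½(5 + -2)(4) = 6 m
4–5 s: ½(-2 + 6)(1) = 2 m
Net displacement = 8 m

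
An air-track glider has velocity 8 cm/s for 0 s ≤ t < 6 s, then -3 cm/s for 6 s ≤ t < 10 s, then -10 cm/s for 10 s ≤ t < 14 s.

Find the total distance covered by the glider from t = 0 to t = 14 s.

100 cm

Total distance travelled is ∫|v| dt — sum the magnitudes of each area piece.
0–6 s: |8| × 6 = 48 cm
6–10 s: |-3| × 4 = 12 cm
10–14 s: |-10| × 4 = 40 cm
Total distance = 100 cm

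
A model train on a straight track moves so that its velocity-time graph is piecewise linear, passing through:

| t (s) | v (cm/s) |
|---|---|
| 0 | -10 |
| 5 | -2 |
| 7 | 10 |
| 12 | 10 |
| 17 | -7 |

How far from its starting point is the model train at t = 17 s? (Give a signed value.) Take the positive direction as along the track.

Displacement is the signed area under the v-t curve.
0–5 s: ½(-10 + -2)(5) = -30 cm
5–7 s: ½(-2 + 10)(2) = 8 cm
7–12 s: 10 × 5 = 50 cm
12–17 s: ½(10 + -7)(5) = 7.5 cm
Net displacement = 35.5 cm

35.5 cm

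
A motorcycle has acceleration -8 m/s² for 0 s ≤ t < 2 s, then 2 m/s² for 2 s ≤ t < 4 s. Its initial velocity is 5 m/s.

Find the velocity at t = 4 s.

-7 m/s

Δv equals the area under the a-t graph; then v = v₀ + Δv.
0–2 s: -8 × 2 = -16 m/s
2–4 s: 2 × 2 = 4 m/s
Δv = -12 m/s, so v(4) = 5 + (-12) = -7 m/s.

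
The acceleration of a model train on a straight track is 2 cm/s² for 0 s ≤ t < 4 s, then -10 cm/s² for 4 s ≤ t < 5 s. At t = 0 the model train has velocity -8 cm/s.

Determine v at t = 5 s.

Δv equals the area under the a-t graph; then v = v₀ + Δv.
0–4 s: 2 × 4 = 8 cm/s
4–5 s: -10 × 1 = -10 cm/s
Δv = -2 cm/s, so v(5) = -8 + (-2) = -10 cm/s.

-10 cm/s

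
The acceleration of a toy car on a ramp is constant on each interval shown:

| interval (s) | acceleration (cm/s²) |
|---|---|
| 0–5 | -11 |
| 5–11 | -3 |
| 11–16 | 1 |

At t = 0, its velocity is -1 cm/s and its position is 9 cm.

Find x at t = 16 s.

On each constant-a segment, Δv = aΔt and Δx = v₀Δt + ½aΔt²; chain segment to segment.
0–5 s: v starts -1 cm/s; Δx = -1·5 + ½·-11·5² = -142.5 cm; v ends -56 cm/s.
5–11 s: v starts -56 cm/s; Δx = -56·6 + ½·-3·6² = -390 cm; v ends -74 cm/s.
11–16 s: v starts -74 cm/s; Δx = -74·5 + ½·1·5² = -357.5 cm; v ends -69 cm/s.
x(16) = 9 + Σ Δx = -881 cm.

-881 cm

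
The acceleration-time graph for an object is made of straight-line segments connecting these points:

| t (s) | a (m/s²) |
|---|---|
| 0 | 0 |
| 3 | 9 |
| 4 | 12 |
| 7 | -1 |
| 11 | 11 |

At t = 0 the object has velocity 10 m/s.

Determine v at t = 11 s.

Δv equals the area under the a-t graph; then v = v₀ + Δv.
0–3 s: ½(0 + 9)(3) = 13.5 m/s
3–4 s: ½(9 + 12)(1) = 10.5 m/s
4–7 s: ½(12 + -1)(3) = 16.5 m/s
7–11 s: ½(-1 + 11)(4) = 20 m/s
Δv = 60.5 m/s, so v(11) = 10 + (60.5) = 70.5 m/s.

70.5 m/s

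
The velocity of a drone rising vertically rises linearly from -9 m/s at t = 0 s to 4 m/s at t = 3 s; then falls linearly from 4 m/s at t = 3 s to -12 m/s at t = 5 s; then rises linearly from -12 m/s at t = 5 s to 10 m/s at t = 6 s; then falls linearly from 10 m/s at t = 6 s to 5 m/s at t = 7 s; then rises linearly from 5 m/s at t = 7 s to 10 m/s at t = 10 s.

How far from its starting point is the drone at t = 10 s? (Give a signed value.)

Net displacement equals the area under the velocity-time graph (areas below the axis count negative).
0–3 s: ½(-9 + 4)(3) = -7.5 m
3–5 s: ½(4 + -12)(2) = -8 m
5–6 s: ½(-12 + 10)(1) = -1 m
6–7 s: ½(10 + 5)(1) = 7.5 m
7–10 s: ½(5 + 10)(3) = 22.5 m
Net displacement = 13.5 m

13.5 m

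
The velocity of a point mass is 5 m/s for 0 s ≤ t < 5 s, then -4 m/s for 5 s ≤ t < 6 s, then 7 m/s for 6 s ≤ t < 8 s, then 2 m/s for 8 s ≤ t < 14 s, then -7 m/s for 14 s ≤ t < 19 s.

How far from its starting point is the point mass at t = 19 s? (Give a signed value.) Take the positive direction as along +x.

Net displacement equals the area under the velocity-time graph (areas below the axis count negative).
0–5 s: 5 × 5 = 25 m
5–6 s: -4 × 1 = -4 m
6–8 s: 7 × 2 = 14 m
8–14 s: 2 × 6 = 12 m
14–19 s: -7 × 5 = -35 m
Net displacement = 12 m

12 m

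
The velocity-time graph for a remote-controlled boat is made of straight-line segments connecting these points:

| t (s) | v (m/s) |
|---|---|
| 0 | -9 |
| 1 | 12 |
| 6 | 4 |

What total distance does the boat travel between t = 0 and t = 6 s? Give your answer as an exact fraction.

635/14 m

Total distance travelled is ∫|v| dt — sum the magnitudes of each area piece.
0–1 s: v = 0 at t = 3/7 s; triangle areas 27/14 + 24/7 = 75/14 m
1–6 s: |½(12 + 4)(5)| = 40 m
Total distance = 635/14 m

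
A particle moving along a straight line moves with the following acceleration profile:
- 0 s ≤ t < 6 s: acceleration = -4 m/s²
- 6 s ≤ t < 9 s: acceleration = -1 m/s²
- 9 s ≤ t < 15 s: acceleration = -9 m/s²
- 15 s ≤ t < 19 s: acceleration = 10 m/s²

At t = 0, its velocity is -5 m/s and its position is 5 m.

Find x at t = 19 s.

On each constant-a segment, Δv = aΔt and Δx = v₀Δt + ½aΔt²; chain segment to segment.
0–6 s: v starts -5 m/s; Δx = -5·6 + ½·-4·6² = -102 m; v ends -29 m/s.
6–9 s: v starts -29 m/s; Δx = -29·3 + ½·-1·3² = -91.5 m; v ends -32 m/s.
9–15 s: v starts -32 m/s; Δx = -32·6 + ½·-9·6² = -354 m; v ends -86 m/s.
15–19 s: v starts -86 m/s; Δx = -86·4 + ½·10·4² = -264 m; v ends -46 m/s.
x(19) = 5 + Σ Δx = -806.5 m.

-806.5 m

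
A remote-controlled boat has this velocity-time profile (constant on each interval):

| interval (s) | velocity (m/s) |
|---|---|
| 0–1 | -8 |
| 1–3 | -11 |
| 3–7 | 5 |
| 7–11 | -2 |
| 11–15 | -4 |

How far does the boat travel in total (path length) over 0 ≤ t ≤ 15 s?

74 m

Total distance travelled is ∫|v| dt — sum the magnitudes of each area piece.
0–1 s: |-8| × 1 = 8 m
1–3 s: |-11| × 2 = 22 m
3–7 s: |5| × 4 = 20 m
7–11 s: |-2| × 4 = 8 m
11–15 s: |-4| × 4 = 16 m
Total distance = 74 m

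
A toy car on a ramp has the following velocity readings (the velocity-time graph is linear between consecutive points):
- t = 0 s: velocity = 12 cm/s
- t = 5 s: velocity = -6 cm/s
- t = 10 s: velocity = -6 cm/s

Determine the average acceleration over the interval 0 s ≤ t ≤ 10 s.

-1.8 cm/s²

Average acceleration = Δv/Δt = (-6 − 12)/(10 − 0) = -1.8 cm/s².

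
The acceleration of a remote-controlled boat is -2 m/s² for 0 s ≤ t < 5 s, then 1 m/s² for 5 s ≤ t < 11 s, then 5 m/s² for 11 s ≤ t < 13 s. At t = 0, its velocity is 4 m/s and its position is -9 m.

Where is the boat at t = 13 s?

On each constant-a segment, Δv = aΔt and Δx = v₀Δt + ½aΔt²; chain segment to segment.
0–5 s: v starts 4 m/s; Δx = 4·5 + ½·-2·5² = -5 m; v ends -6 m/s.
5–11 s: v starts -6 m/s; Δx = -6·6 + ½·1·6² = -18 m; v ends 0 m/s.
11–13 s: v starts 0 m/s; Δx = 0·2 + ½·5·2² = 10 m; v ends 10 m/s.
x(13) = -9 + Σ Δx = -22 m.

-22 m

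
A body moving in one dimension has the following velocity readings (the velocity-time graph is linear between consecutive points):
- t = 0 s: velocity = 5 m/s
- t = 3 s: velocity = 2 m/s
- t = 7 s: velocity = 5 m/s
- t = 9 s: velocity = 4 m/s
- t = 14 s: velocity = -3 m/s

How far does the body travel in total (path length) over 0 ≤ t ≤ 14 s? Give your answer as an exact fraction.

297/7 m

Distance (not displacement) is the total path length: add the absolute areas under v-t.
0–3 s: |½(5 + 2)(3)| = 10.5 m
3–7 s: |½(2 + 5)(4)| = 14 m
7–9 s: |½(5 + 4)(2)| = 9 m
9–14 s: v = 0 at t = 83/7 s; triangle areas 40/7 + 45/14 = 125/14 m
Total distance = 297/7 m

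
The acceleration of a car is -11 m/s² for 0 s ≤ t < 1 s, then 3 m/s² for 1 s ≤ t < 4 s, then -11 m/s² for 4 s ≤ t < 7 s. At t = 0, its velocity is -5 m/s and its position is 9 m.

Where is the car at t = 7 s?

-106.5 m

On each constant-a segment, Δv = aΔt and Δx = v₀Δt + ½aΔt²; chain segment to segment.
0–1 s: v starts -5 m/s; Δx = -5·1 + ½·-11·1² = -10.5 m; v ends -16 m/s.
1–4 s: v starts -16 m/s; Δx = -16·3 + ½·3·3² = -34.5 m; v ends -7 m/s.
4–7 s: v starts -7 m/s; Δx = -7·3 + ½·-11·3² = -70.5 m; v ends -40 m/s.
x(7) = 9 + Σ Δx = -106.5 m.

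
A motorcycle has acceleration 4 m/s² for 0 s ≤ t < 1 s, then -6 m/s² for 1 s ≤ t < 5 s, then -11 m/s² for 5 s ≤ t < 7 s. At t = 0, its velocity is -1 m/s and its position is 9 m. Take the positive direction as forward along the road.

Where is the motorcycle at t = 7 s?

-90 m

On each constant-a segment, Δv = aΔt and Δx = v₀Δt + ½aΔt²; chain segment to segment.
0–1 s: v starts -1 m/s; Δx = -1·1 + ½·4·1² = 1 m; v ends 3 m/s.
1–5 s: v starts 3 m/s; Δx = 3·4 + ½·-6·4² = -36 m; v ends -21 m/s.
5–7 s: v starts -21 m/s; Δx = -21·2 + ½·-11·2² = -64 m; v ends -43 m/s.
x(7) = 9 + Σ Δx = -90 m.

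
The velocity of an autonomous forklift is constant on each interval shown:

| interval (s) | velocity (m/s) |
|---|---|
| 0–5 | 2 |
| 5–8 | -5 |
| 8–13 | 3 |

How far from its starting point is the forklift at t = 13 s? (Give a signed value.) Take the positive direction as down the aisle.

Displacement is the signed area under the v-t curve.
0–5 s: 2 × 5 = 10 m
5–8 s: -5 × 3 = -15 m
8–13 s: 3 × 5 = 15 m
Net displacement = 10 m

10 m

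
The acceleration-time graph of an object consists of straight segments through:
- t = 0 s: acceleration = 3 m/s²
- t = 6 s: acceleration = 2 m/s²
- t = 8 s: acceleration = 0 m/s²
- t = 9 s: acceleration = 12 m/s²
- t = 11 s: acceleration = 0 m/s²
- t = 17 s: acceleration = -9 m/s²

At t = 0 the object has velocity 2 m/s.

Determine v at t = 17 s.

10 m/s

Δv equals the area under the a-t graph; then v = v₀ + Δv.
0–6 s: ½(3 + 2)(6) = 15 m/s
6–8 s: ½(2 + 0)(2) = 2 m/s
8–9 s: ½(0 + 12)(1) = 6 m/s
9–11 s: ½(12 + 0)(2) = 12 m/s
11–17 s: ½(0 + -9)(6) = -27 m/s
Δv = 8 m/s, so v(17) = 2 + (8) = 10 m/s.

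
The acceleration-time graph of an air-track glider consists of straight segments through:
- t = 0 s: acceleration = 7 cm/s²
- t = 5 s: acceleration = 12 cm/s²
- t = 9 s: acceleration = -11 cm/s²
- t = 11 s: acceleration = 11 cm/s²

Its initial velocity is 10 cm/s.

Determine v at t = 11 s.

Δv equals the area under the a-t graph; then v = v₀ + Δv.
0–5 s: ½(7 + 12)(5) = 47.5 cm/s
5–9 s: ½(12 + -11)(4) = 2 cm/s
9–11 s: ½(-11 + 11)(2) = 0 cm/s
Δv = 49.5 cm/s, so v(11) = 10 + (49.5) = 59.5 cm/s.

59.5 cm/s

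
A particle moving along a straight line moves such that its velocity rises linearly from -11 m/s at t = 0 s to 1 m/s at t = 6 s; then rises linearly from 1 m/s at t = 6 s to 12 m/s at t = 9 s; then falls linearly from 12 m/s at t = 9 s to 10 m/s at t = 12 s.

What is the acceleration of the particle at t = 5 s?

Acceleration is the slope of the v-t graph on 0–6 s: (1 − -11)/(6 − 0) = 2 m/s².

2 m/s²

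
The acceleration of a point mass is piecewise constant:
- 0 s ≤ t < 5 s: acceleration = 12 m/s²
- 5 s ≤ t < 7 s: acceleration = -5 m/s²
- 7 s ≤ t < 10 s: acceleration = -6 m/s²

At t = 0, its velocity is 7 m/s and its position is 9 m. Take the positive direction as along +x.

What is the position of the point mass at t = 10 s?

On each constant-a segment, Δv = aΔt and Δx = v₀Δt + ½aΔt²; chain segment to segment.
0–5 s: v starts 7 m/s; Δx = 7·5 + ½·12·5² = 185 m; v ends 67 m/s.
5–7 s: v starts 67 m/s; Δx = 67·2 + ½·-5·2² = 124 m; v ends 57 m/s.
7–10 s: v starts 57 m/s; Δx = 57·3 + ½·-6·3² = 144 m; v ends 39 m/s.
x(10) = 9 + Σ Δx = 462 m.

462 m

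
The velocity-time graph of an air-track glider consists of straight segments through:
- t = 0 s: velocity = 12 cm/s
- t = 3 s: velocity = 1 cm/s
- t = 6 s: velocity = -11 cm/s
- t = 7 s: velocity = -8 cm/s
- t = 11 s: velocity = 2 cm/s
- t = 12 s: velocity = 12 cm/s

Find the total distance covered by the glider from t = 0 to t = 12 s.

64.85 cm

Total distance travelled is ∫|v| dt — sum the magnitudes of each area piece.
0–3 s: |½(12 + 1)(3)| = 19.5 cm
3–6 s: v = 0 at t = 3.25 s; triangle areas 0.125 + 15.125 = 15.25 cm
6–7 s: |½(-11 + -8)(1)| = 9.5 cm
7–11 s: v = 0 at t = 10.2 s; triangle areas 12.8 + 0.8 = 13.6 cm
11–12 s: |½(2 + 12)(1)| = 7 cm
Total distance = 64.85 cm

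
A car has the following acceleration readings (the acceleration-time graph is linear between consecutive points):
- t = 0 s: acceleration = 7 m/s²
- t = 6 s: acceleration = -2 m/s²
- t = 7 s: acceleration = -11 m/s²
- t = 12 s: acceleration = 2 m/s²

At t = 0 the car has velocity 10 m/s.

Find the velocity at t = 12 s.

-4 m/s

Δv equals the area under the a-t graph; then v = v₀ + Δv.
0–6 s: ½(7 + -2)(6) = 15 m/s
6–7 s: ½(-2 + -11)(1) = -6.5 m/s
7–12 s: ½(-11 + 2)(5) = -22.5 m/s
Δv = -14 m/s, so v(12) = 10 + (-14) = -4 m/s.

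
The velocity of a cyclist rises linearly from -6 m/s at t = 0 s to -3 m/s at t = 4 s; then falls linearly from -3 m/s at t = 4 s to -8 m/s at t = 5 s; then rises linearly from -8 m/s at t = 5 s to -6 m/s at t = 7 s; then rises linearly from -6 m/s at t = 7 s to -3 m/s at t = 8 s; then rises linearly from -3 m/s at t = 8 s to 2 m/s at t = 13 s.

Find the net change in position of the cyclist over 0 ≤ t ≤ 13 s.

Net displacement equals the area under the velocity-time graph (areas below the axis count negative).
0–4 s: ½(-6 + -3)(4) = -18 m
4–5 s: ½(-3 + -8)(1) = -5.5 m
5–7 s: ½(-8 + -6)(2) = -14 m
7–8 s: ½(-6 + -3)(1) = -4.5 m
8–13 s: ½(-3 + 2)(5) = -2.5 m
Net displacement = -44.5 m

-44.5 m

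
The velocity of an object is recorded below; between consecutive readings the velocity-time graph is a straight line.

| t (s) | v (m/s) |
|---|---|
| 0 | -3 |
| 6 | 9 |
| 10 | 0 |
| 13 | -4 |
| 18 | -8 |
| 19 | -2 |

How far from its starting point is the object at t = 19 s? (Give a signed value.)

-5 m

Net displacement equals the area under the velocity-time graph (areas below the axis count negative).
0–6 s: ½(-3 + 9)(6) = 18 m
6–10 s: ½(9 + 0)(4) = 18 m
10–13 s: ½(0 + -4)(3) = -6 m
13–18 s: ½(-4 + -8)(5) = -30 m
18–19 s: ½(-8 + -2)(1) = -5 m
Net displacement = -5 m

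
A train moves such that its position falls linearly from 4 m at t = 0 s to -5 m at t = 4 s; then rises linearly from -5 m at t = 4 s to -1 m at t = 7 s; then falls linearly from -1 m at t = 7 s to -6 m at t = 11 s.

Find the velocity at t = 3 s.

-2.25 m/s

Velocity is the slope of the x-t graph on 0–4 s: (-5 − 4)/(4 − 0) = -2.25 m/s.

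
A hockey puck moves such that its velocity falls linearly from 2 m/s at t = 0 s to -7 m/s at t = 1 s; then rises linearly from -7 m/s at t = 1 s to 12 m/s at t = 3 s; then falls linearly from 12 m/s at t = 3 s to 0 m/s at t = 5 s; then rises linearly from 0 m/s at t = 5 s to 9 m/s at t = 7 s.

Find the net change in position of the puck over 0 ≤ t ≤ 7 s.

23.5 m

Net displacement equals the area under the velocity-time graph (areas below the axis count negative).
0–1 s: ½(2 + -7)(1) = -2.5 m
1–3 s: ½(-7 + 12)(2) = 5 m
3–5 s: ½(12 + 0)(2) = 12 m
5–7 s: ½(0 + 9)(2) = 9 m
Net displacement = 23.5 m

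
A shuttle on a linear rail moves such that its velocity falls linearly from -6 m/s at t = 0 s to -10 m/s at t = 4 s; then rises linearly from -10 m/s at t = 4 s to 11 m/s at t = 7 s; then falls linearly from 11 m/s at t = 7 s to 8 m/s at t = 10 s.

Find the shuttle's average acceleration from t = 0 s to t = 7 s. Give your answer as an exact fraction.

17/7 m/s²

Average acceleration = Δv/Δt = (11 − -6)/(7 − 0) = 17/7 m/s².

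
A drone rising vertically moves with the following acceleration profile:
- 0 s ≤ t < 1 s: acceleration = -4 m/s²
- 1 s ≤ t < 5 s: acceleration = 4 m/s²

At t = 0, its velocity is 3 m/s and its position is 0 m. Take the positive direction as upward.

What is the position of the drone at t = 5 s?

On each constant-a segment, Δv = aΔt and Δx = v₀Δt + ½aΔt²; chain segment to segment.
0–1 s: v starts 3 m/s; Δx = 3·1 + ½·-4·1² = 1 m; v ends -1 m/s.
1–5 s: v starts -1 m/s; Δx = -1·4 + ½·4·4² = 28 m; v ends 15 m/s.
x(5) = 0 + Σ Δx = 29 m.

29 m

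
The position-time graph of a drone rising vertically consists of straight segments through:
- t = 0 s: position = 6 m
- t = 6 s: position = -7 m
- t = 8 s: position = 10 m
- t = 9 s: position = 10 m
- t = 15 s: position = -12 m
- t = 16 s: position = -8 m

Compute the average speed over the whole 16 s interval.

3.5 m/s

Average speed = (total path length)/(elapsed time); on a piecewise-linear x-t graph the path length is Σ|Δx|.
0–6 s: |Δx| = |-7 − 6| = 13 m
6–8 s: |Δx| = |10 − -7| = 17 m
8–9 s: |Δx| = |10 − 10| = 0 m
9–15 s: |Δx| = |-12 − 10| = 22 m
15–16 s: |Δx| = |-8 − -12| = 4 m
Total path = 56 m; average speed = 56/16 = 3.5 m/s.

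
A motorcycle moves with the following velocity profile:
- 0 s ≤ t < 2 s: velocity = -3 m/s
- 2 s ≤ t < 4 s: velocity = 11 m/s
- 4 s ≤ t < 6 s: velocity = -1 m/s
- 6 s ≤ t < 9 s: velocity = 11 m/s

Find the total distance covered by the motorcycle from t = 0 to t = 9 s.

Total distance travelled is ∫|v| dt — sum the magnitudes of each area piece.
0–2 s: |-3| × 2 = 6 m
2–4 s: |11| × 2 = 22 m
4–6 s: |-1| × 2 = 2 m
6–9 s: |11| × 3 = 33 m
Total distance = 63 m

63 m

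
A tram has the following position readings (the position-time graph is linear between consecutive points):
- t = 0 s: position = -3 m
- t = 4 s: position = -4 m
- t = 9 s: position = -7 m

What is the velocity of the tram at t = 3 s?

Velocity is the slope of the x-t graph on 0–4 s: (-4 − -3)/(4 − 0) = -0.25 m/s.

-0.25 m/s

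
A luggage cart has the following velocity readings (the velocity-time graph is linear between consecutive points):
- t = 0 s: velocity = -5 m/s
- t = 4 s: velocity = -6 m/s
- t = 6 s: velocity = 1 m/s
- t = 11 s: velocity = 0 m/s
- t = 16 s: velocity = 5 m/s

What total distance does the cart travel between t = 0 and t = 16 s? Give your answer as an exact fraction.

296/7 m

Total distance travelled is ∫|v| dt — sum the magnitudes of each area piece.
0–4 s: |½(-5 + -6)(4)| = 22 m
4–6 s: v = 0 at t = 40/7 s; triangle areas 36/7 + 1/7 = 37/7 m
6–11 s: |½(1 + 0)(5)| = 2.5 m
11–16 s: |½(0 + 5)(5)| = 12.5 m
Total distance = 296/7 m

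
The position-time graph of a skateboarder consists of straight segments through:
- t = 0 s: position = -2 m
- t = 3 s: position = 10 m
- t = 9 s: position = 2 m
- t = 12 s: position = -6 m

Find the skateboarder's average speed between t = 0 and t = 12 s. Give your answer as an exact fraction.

7/3 m/s

Average speed = (total path length)/(elapsed time); on a piecewise-linear x-t graph the path length is Σ|Δx|.
0–3 s: |Δx| = |10 − -2| = 12 m
3–9 s: |Δx| = |2 − 10| = 8 m
9–12 s: |Δx| = |-6 − 2| = 8 m
Total path = 28 m; average speed = 28/12 = 7/3 m/s.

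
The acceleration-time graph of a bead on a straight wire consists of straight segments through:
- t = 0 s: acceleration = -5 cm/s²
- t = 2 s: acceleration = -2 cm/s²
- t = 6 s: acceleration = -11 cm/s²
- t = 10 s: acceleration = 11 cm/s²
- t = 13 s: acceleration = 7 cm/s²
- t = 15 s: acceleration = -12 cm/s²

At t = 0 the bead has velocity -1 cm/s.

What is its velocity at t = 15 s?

-12 cm/s

Δv equals the area under the a-t graph; then v = v₀ + Δv.
0–2 s: ½(-5 + -2)(2) = -7 cm/s
2–6 s: ½(-2 + -11)(4) = -26 cm/s
6–10 s: ½(-11 + 11)(4) = 0 cm/s
10–13 s: ½(11 + 7)(3) = 27 cm/s
13–15 s: ½(7 + -12)(2) = -5 cm/s
Δv = -11 cm/s, so v(15) = -1 + (-11) = -12 cm/s.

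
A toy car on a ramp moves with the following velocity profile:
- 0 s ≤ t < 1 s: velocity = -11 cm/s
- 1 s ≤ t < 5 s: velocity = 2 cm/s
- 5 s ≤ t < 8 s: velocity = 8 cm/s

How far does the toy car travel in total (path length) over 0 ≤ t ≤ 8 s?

Distance (not displacement) is the total path length: add the absolute areas under v-t.
0–1 s: |-11| × 1 = 11 cm
1–5 s: |2| × 4 = 8 cm
5–8 s: |8| × 3 = 24 cm
Total distance = 43 cm

43 cm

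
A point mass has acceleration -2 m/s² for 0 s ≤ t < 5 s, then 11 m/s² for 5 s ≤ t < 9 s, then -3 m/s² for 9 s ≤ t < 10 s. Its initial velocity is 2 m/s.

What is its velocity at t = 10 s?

Δv equals the area under the a-t graph; then v = v₀ + Δv.
0–5 s: -2 × 5 = -10 m/s
5–9 s: 11 × 4 = 44 m/s
9–10 s: -3 × 1 = -3 m/s
Δv = 31 m/s, so v(10) = 2 + (31) = 33 m/s.

33 m/s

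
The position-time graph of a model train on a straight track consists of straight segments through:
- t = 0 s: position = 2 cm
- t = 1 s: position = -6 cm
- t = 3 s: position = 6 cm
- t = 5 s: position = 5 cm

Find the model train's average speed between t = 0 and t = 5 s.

4.2 cm/s

Average speed = (total path length)/(elapsed time); on a piecewise-linear x-t graph the path length is Σ|Δx|.
0–1 s: |Δx| = |-6 − 2| = 8 cm
1–3 s: |Δx| = |6 − -6| = 12 cm
3–5 s: |Δx| = |5 − 6| = 1 cm
Total path = 21 cm; average speed = 21/5 = 4.2 cm/s.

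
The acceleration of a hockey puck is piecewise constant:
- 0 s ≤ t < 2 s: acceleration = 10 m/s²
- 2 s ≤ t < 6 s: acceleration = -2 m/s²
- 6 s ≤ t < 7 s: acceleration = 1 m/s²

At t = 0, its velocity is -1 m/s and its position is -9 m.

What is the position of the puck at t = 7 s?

80.5 m

On each constant-a segment, Δv = aΔt and Δx = v₀Δt + ½aΔt²; chain segment to segment.
0–2 s: v starts -1 m/s; Δx = -1·2 + ½·10·2² = 18 m; v ends 19 m/s.
2–6 s: v starts 19 m/s; Δx = 19·4 + ½·-2·4² = 60 m; v ends 11 m/s.
6–7 s: v starts 11 m/s; Δx = 11·1 + ½·1·1² = 11.5 m; v ends 12 m/s.
x(7) = -9 + Σ Δx = 80.5 m.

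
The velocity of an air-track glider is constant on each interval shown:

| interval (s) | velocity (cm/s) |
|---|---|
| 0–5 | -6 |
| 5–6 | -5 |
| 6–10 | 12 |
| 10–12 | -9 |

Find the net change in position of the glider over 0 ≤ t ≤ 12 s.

-5 cm

Net displacement equals the area under the velocity-time graph (areas below the axis count negative).
0–5 s: -6 × 5 = -30 cm
5–6 s: -5 × 1 = -5 cm
6–10 s: 12 × 4 = 48 cm
10–12 s: -9 × 2 = -18 cm
Net displacement = -5 cm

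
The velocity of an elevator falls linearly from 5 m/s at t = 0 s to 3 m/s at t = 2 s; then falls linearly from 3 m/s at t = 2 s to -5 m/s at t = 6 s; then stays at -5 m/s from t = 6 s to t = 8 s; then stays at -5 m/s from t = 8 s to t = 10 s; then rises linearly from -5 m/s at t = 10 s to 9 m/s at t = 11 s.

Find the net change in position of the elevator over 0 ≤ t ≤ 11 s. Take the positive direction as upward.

Net displacement equals the area under the velocity-time graph (areas below the axis count negative).
0–2 s: ½(5 + 3)(2) = 8 m
2–6 s: ½(3 + -5)(4) = -4 m
6–8 s: -5 × 2 = -10 m
8–10 s: -5 × 2 = -10 m
10–11 s: ½(-5 + 9)(1) = 2 m
Net displacement = -14 m

-14 m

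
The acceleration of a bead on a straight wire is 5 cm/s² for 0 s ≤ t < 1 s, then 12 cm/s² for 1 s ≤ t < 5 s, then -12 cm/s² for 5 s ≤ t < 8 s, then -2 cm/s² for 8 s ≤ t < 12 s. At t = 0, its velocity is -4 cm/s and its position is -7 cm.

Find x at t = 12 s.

220.5 cm

On each constant-a segment, Δv = aΔt and Δx = v₀Δt + ½aΔt²; chain segment to segment.
0–1 s: v starts -4 cm/s; Δx = -4·1 + ½·5·1² = -1.5 cm; v ends 1 cm/s.
1–5 s: v starts 1 cm/s; Δx = 1·4 + ½·12·4² = 100 cm; v ends 49 cm/s.
5–8 s: v starts 49 cm/s; Δx = 49·3 + ½·-12·3² = 93 cm; v ends 13 cm/s.
8–12 s: v starts 13 cm/s; Δx = 13·4 + ½·-2·4² = 36 cm; v ends 5 cm/s.
x(12) = -7 + Σ Δx = 220.5 cm.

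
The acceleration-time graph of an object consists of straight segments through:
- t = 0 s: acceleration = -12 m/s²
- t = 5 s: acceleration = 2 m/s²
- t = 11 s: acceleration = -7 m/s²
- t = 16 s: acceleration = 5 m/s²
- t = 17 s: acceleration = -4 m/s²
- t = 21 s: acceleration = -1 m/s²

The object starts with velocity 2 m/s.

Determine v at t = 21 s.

-52.5 m/s

Δv equals the area under the a-t graph; then v = v₀ + Δv.
0–5 s: ½(-12 + 2)(5) = -25 m/s
5–11 s: ½(2 + -7)(6) = -15 m/s
11–16 s: ½(-7 + 5)(5) = -5 m/s
16–17 s: ½(5 + -4)(1) = 0.5 m/s
17–21 s: ½(-4 + -1)(4) = -10 m/s
Δv = -54.5 m/s, so v(21) = 2 + (-54.5) = -52.5 m/s.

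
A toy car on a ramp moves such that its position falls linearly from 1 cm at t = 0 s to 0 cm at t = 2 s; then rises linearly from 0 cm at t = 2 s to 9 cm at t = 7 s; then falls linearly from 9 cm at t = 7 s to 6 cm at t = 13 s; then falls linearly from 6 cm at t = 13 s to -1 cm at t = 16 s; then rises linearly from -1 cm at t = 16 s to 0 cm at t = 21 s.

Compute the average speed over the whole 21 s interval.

1 cm/s

Average speed = (total path length)/(elapsed time); on a piecewise-linear x-t graph the path length is Σ|Δx|.
0–2 s: |Δx| = |0 − 1| = 1 cm
2–7 s: |Δx| = |9 − 0| = 9 cm
7–13 s: |Δx| = |6 − 9| = 3 cm
13–16 s: |Δx| = |-1 − 6| = 7 cm
16–21 s: |Δx| = |0 − -1| = 1 cm
Total path = 21 cm; average speed = 21/21 = 1 cm/s.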